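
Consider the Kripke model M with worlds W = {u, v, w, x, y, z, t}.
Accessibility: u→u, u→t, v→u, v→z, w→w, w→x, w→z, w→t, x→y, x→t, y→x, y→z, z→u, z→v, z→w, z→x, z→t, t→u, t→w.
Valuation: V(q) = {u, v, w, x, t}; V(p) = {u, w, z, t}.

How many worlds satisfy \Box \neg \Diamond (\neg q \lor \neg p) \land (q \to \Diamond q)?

1

Recall that \Box ψ holds at a world iff ψ holds at every accessible world, and \Diamond ψ holds iff ψ holds at some accessible world.
Let φ = \Box \neg \Diamond (\neg q \lor \neg p) \land (q \to \Diamond q). Evaluate φ at each world:
  u (successors {u, t}): φ is true.
  v (successors {u, z}): φ is false.
  w (successors {w, x, z, t}): φ is false.
  x (successors {y, t}): φ is false.
  y (successors {x, z}): φ is false.
  z (successors {u, v, w, x, t}): φ is false.
  t (successors {u, w}): φ is false.
For instance, at u:
  At u: \Box \neg \Diamond (\neg q \lor \neg p) is true, q \to \Diamond q is true, so \Box \neg \Diamond (\neg q \lor \neg p) \land (q \to \Diamond q) is true.
    At u: \Box \neg \Diamond (\neg q \lor \neg p) requires \neg \Diamond (\neg q \lor \neg p) at every successor {u, t}.
      At u: \neg \Diamond (\neg q \lor \neg p) is true.
      At t: \neg \Diamond (\neg q \lor \neg p) is true.
    So \Box \neg \Diamond (\neg q \lor \neg p) is true at u.
    At u: q is true, \Diamond q is true, so q \to \Diamond q is true.
      At u: \Diamond q requires q at some successor in {u, t}.
        q holds at u, so \Diamond q is true at u.
Satisfying worlds: {u}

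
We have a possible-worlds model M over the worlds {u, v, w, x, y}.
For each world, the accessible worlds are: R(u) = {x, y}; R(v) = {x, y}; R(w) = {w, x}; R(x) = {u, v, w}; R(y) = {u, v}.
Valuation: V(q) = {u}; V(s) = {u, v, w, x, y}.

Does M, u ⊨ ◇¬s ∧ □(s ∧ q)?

No

At u: ◇¬s is false, □(s ∧ q) is false, so ◇¬s ∧ □(s ∧ q) is false.
  At u: ◇¬s requires ¬s at some successor in {x, y}.
    At x: ¬s is false.
    At y: ¬s is false.
  So ◇¬s is false at u.
  At u: □(s ∧ q) requires s ∧ q at every successor {x, y}.
    s ∧ q fails at x, so □(s ∧ q) is false at u.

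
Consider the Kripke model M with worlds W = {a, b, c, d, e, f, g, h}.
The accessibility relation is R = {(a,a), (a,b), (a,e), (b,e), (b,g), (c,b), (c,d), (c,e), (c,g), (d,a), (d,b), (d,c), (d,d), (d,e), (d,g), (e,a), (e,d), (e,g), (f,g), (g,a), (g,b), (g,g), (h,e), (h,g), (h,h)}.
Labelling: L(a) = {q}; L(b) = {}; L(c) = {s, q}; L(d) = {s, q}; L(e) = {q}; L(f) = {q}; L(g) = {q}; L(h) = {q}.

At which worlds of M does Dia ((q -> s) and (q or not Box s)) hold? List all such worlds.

a, c, d, e, g

Recall that Box ψ holds at a world iff ψ holds at every accessible world, and Dia ψ holds iff ψ holds at some accessible world.
Let φ = Dia ((q -> s) and (q or not Box s)). Evaluate φ at each world:
  a (successors {a, b, e}): φ is true.
  b (successors {e, g}): φ is false.
  c (successors {b, d, e, g}): φ is true.
  d (successors {a, b, c, d, e, g}): φ is true.
  e (successors {a, d, g}): φ is true.
  f (successors {g}): φ is false.
  g (successors {a, b, g}): φ is true.
  h (successors {e, g, h}): φ is false.
For instance, at e:
  At e: Dia ((q -> s) and (q or not Box s)) requires (q -> s) and (q or not Box s) at some successor in {a, d, g}.
    (q -> s) and (q or not Box s) holds at d, so Dia ((q -> s) and (q or not Box s)) is true at e.
      At d: q -> s is true, q or not Box s is true, so (q -> s) and (q or not Box s) is true.
Satisfying worlds: {a, c, d, e, g}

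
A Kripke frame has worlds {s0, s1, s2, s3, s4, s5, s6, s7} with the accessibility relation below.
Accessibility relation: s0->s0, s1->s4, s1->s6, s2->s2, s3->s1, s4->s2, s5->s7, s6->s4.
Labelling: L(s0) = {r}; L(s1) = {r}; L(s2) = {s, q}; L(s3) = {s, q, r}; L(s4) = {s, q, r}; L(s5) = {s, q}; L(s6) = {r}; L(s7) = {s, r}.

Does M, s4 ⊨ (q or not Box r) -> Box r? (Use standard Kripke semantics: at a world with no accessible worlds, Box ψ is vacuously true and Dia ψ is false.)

At s4: q or not Box r is true, Box r is false, so (q or not Box r) -> Box r is false.
  At s4: q is true, not Box r is true, so q or not Box r is true.
    At s4: Box r is false, so not Box r is true.
      At s4: Box r requires r at every successor {s2}.
        r fails at s2, so Box r is false at s4.
  At s4: Box r requires r at every successor {s2}.
    r fails at s2, so Box r is false at s4.

No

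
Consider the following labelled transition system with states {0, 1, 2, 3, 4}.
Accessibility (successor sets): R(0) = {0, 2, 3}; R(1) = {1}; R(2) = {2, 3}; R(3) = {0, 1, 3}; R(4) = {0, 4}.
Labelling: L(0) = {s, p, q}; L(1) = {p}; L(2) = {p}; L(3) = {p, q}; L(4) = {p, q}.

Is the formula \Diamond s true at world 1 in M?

No

Recall that \Diamond ψ holds at a world iff ψ holds at some accessible world.
At 1: \Diamond s requires s at some successor in {1}.
  At 1: s is false.
So \Diamond s is false at 1.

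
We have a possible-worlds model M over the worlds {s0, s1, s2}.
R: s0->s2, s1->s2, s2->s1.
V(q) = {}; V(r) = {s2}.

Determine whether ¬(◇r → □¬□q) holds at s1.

No

Recall that □ψ holds at a world iff ψ holds at every accessible world, and ◇ψ holds iff ψ holds at some accessible world.
At s1: ◇r → □¬□q is true, so ¬(◇r → □¬□q) is false.
  At s1: ◇r is true, □¬□q is true, so ◇r → □¬□q is true.
    At s1: ◇r requires r at some successor in {s2}.
      r holds at s2, so ◇r is true at s1.
    At s1: □¬□q requires ¬□q at every successor {s2}.
      At s2: ¬□q is true.
    So □¬□q is true at s1.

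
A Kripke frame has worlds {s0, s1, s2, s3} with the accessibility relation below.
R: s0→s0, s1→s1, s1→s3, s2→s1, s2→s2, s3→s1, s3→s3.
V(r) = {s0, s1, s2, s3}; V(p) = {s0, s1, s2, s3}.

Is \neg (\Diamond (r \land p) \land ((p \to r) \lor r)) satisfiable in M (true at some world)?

No

Let φ = \neg (\Diamond (r \land p) \land ((p \to r) \lor r)). Evaluate φ at each world:
  s0 (successors {s0}): φ is false.
  s1 (successors {s1, s3}): φ is false.
  s2 (successors {s1, s2}): φ is false.
  s3 (successors {s1, s3}): φ is false.
For instance, at s0:
  At s0: \Diamond (r \land p) \land ((p \to r) \lor r) is true, so \neg (\Diamond (r \land p) \land ((p \to r) \lor r)) is false.
    At s0: \Diamond (r \land p) is true, (p \to r) \lor r is true, so \Diamond (r \land p) \land ((p \to r) \lor r) is true.
      At s0: \Diamond (r \land p) requires r \land p at some successor in {s0}.
        r \land p holds at s0, so \Diamond (r \land p) is true at s0.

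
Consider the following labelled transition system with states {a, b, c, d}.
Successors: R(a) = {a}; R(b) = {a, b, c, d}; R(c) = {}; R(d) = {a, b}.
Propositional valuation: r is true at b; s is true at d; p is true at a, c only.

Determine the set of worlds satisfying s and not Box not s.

none

Recall that Box ψ holds at a world iff ψ holds at every accessible world, and Dia ψ holds iff ψ holds at some accessible world.
Let φ = s and not Box not s. Evaluate φ at each world:
  a (successors {a}): φ is false.
  b (successors {a, b, c, d}): φ is false.
  c (successors ∅): φ is false.
  d (successors {a, b}): φ is false.
For instance, at a:
  At a: s is false, not Box not s is false, so s and not Box not s is false.
    At a: Box not s is true, so not Box not s is false.
      At a: Box not s requires not s at every successor {a}.
        At a: not s is true.
      So Box not s is true at a.
Satisfying worlds: none.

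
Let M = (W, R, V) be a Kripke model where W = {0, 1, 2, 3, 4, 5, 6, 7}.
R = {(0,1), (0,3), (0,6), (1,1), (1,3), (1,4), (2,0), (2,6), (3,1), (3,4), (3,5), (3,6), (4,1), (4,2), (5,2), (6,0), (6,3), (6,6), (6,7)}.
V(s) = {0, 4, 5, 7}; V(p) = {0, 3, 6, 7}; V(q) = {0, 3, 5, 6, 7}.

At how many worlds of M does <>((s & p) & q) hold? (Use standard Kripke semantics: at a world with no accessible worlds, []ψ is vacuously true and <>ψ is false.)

Let φ = <>((s & p) & q). Evaluate φ at each world:
  0 (successors {1, 3, 6}): φ is false.
  1 (successors {1, 3, 4}): φ is false.
  2 (successors {0, 6}): φ is true.
  3 (successors {1, 4, 5, 6}): φ is false.
  4 (successors {1, 2}): φ is false.
  5 (successors {2}): φ is false.
  6 (successors {0, 3, 6, 7}): φ is true.
  7 (successors ∅): φ is false.
For instance, at 5:
  At 5: <>((s & p) & q) requires (s & p) & q at some successor in {2}.
    At 2: (s & p) & q is false.
  So <>((s & p) & q) is false at 5.
Satisfying worlds: {2, 6}

2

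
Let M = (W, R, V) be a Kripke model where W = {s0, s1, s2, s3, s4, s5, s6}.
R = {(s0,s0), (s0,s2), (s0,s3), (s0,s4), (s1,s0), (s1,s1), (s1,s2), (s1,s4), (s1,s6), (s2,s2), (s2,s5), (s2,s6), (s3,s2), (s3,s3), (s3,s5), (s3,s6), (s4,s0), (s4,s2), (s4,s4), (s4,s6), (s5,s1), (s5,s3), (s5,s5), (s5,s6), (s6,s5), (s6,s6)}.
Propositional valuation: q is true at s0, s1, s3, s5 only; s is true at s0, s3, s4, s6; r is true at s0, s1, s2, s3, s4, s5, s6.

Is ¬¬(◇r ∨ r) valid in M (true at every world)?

Yes

Let φ = ¬¬(◇r ∨ r). Evaluate φ at each world:
  s0 (successors {s0, s2, s3, s4}): φ is true.
  s1 (successors {s0, s1, s2, s4, s6}): φ is true.
  s2 (successors {s2, s5, s6}): φ is true.
  s3 (successors {s2, s3, s5, s6}): φ is true.
  s4 (successors {s0, s2, s4, s6}): φ is true.
  s5 (successors {s1, s3, s5, s6}): φ is true.
  s6 (successors {s5, s6}): φ is true.
For instance, at s5:
  At s5: ¬(◇r ∨ r) is false, so ¬¬(◇r ∨ r) is true.
    At s5: ◇r ∨ r is true, so ¬(◇r ∨ r) is false.
      At s5: ◇r is true, r is true, so ◇r ∨ r is true.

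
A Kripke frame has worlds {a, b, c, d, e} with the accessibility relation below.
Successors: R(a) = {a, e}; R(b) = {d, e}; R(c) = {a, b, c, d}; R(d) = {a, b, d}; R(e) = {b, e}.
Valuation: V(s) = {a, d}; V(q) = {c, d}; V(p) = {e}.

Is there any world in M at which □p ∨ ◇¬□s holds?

Yes

Recall that □ψ holds at a world iff ψ holds at every accessible world, and ◇ψ holds iff ψ holds at some accessible world.
Let φ = □p ∨ ◇¬□s. Evaluate φ at each world:
  a (successors {a, e}): φ is true.
  b (successors {d, e}): φ is true.
  c (successors {a, b, c, d}): φ is true.
  d (successors {a, b, d}): φ is true.
  e (successors {b, e}): φ is true.
Detail at a (witness):
  At a: □p is false, ◇¬□s is true, so □p ∨ ◇¬□s is true.
    At a: □p requires p at every successor {a, e}.
      p fails at a, so □p is false at a.
    At a: ◇¬□s requires ¬□s at some successor in {a, e}.
      ¬□s holds at a, so ◇¬□s is true at a.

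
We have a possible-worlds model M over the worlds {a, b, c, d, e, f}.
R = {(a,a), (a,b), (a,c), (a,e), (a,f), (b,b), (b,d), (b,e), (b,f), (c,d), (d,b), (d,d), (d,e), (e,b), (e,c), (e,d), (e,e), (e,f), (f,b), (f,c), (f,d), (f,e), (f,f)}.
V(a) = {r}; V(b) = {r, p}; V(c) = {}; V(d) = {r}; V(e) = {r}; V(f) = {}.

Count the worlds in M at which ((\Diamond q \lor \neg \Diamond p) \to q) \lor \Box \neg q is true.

6

Let φ = ((\Diamond q \lor \neg \Diamond p) \to q) \lor \Box \neg q. Evaluate φ at each world:
  a (successors {a, b, c, e, f}): φ is true.
  b (successors {b, d, e, f}): φ is true.
  c (successors {d}): φ is true.
  d (successors {b, d, e}): φ is true.
  e (successors {b, c, d, e, f}): φ is true.
  f (successors {b, c, d, e, f}): φ is true.
For instance, at d:
  At d: (\Diamond q \lor \neg \Diamond p) \to q is true, \Box \neg q is true, so ((\Diamond q \lor \neg \Diamond p) \to q) \lor \Box \neg q is true.
    At d: \Diamond q \lor \neg \Diamond p is false, q is false, so (\Diamond q \lor \neg \Diamond p) \to q is true.
      At d: \Diamond q is false, \neg \Diamond p is false, so \Diamond q \lor \neg \Diamond p is false.
    At d: \Box \neg q requires \neg q at every successor {b, d, e}.
      At b: \neg q is true.
      At d: \neg q is true.
      At e: \neg q is true.
    So \Box \neg q is true at d.
Satisfying worlds: {a, b, c, d, e, f}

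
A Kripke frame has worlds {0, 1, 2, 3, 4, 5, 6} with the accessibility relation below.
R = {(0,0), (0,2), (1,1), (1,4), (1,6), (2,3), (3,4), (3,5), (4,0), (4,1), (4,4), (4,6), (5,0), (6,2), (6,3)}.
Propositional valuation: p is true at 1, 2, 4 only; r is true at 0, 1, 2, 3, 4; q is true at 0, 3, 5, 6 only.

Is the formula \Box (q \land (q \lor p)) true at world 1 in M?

No

At 1: \Box (q \land (q \lor p)) requires q \land (q \lor p) at every successor {1, 4, 6}.
  q \land (q \lor p) fails at 1, so \Box (q \land (q \lor p)) is false at 1.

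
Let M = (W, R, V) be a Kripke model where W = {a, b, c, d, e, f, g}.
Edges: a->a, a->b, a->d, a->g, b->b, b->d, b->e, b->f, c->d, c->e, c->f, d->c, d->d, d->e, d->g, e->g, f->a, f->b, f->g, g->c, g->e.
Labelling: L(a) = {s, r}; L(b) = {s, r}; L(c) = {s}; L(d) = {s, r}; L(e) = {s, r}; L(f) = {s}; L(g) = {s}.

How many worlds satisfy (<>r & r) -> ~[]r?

Let φ = (<>r & r) -> ~[]r. Evaluate φ at each world:
  a (successors {a, b, d, g}): φ is true.
  b (successors {b, d, e, f}): φ is true.
  c (successors {d, e, f}): φ is true.
  d (successors {c, d, e, g}): φ is true.
  e (successors {g}): φ is true.
  f (successors {a, b, g}): φ is true.
  g (successors {c, e}): φ is true.
For instance, at d:
  At d: <>r & r is true, ~[]r is true, so (<>r & r) -> ~[]r is true.
    At d: <>r is true, r is true, so <>r & r is true.
      At d: <>r requires r at some successor in {c, d, e, g}.
        r holds at d, so <>r is true at d.
    At d: []r is false, so ~[]r is true.
      At d: []r requires r at every successor {c, d, e, g}.
        r fails at c, so []r is false at d.
Satisfying worlds: {a, b, c, d, e, f, g}

7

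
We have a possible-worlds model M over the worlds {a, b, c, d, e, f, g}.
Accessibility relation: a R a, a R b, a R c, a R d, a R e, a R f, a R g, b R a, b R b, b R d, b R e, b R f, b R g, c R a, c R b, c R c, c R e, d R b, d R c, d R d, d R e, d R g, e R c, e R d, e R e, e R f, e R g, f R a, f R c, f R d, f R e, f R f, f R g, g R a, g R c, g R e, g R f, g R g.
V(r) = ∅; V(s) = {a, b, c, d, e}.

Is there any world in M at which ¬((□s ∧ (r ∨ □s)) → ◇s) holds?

No

Let φ = ¬((□s ∧ (r ∨ □s)) → ◇s). Evaluate φ at each world:
  a (successors {a, b, c, d, e, f, g}): φ is false.
  b (successors {a, b, d, e, f, g}): φ is false.
  c (successors {a, b, c, e}): φ is false.
  d (successors {b, c, d, e, g}): φ is false.
  e (successors {c, d, e, f, g}): φ is false.
  f (successors {a, c, d, e, f, g}): φ is false.
  g (successors {a, c, e, f, g}): φ is false.
For instance, at b:
  At b: (□s ∧ (r ∨ □s)) → ◇s is true, so ¬((□s ∧ (r ∨ □s)) → ◇s) is false.
    At b: □s ∧ (r ∨ □s) is false, ◇s is true, so (□s ∧ (r ∨ □s)) → ◇s is true.
      At b: □s is false, r ∨ □s is false, so □s ∧ (r ∨ □s) is false.
      At b: ◇s requires s at some successor in {a, b, d, e, f, g}.
        s holds at a, so ◇s is true at b.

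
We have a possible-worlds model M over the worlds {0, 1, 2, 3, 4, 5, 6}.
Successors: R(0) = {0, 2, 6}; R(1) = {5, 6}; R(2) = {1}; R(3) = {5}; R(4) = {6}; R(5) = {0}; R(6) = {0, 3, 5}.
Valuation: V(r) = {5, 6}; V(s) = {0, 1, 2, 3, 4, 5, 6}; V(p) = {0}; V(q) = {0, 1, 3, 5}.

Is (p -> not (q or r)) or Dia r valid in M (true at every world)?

Yes

Let φ = (p -> not (q or r)) or Dia r. Evaluate φ at each world:
  0 (successors {0, 2, 6}): φ is true.
  1 (successors {5, 6}): φ is true.
  2 (successors {1}): φ is true.
  3 (successors {5}): φ is true.
  4 (successors {6}): φ is true.
  5 (successors {0}): φ is true.
  6 (successors {0, 3, 5}): φ is true.
For instance, at 5:
  At 5: p -> not (q or r) is true, Dia r is false, so (p -> not (q or r)) or Dia r is true.
    At 5: Dia r requires r at some successor in {0}.
      At 0: r is false.
    So Dia r is false at 5.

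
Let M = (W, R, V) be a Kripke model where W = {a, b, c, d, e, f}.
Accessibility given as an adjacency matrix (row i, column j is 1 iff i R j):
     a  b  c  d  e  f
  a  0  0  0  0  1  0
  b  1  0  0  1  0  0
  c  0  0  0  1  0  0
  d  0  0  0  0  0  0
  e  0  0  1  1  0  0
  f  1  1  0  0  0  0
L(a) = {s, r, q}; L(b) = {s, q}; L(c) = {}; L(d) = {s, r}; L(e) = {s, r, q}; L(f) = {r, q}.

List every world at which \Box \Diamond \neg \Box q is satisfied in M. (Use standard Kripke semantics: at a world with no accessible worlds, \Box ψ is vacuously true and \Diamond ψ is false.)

a, d

Let φ = \Box \Diamond \neg \Box q. Evaluate φ at each world:
  a (successors {e}): φ is true.
  b (successors {a, d}): φ is false.
  c (successors {d}): φ is false.
  d (successors ∅): φ is true.
  e (successors {c, d}): φ is false.
  f (successors {a, b}): φ is false.
For instance, at b:
  At b: \Box \Diamond \neg \Box q requires \Diamond \neg \Box q at every successor {a, d}.
    \Diamond \neg \Box q fails at d, so \Box \Diamond \neg \Box q is false at b.
      At d: no accessible worlds, so \Diamond \neg \Box q is false.
Satisfying worlds: {a, d}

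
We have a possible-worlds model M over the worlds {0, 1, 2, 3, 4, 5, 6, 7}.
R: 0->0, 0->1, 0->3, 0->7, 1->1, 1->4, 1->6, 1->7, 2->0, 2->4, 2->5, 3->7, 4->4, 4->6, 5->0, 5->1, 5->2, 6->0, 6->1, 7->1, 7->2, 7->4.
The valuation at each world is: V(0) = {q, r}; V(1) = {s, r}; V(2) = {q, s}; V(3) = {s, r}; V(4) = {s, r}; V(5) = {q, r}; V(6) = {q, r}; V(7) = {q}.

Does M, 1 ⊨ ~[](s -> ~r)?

Yes

Recall that []ψ holds at a world iff ψ holds at every accessible world, and <>ψ holds iff ψ holds at some accessible world.
At 1: [](s -> ~r) is false, so ~[](s -> ~r) is true.
  At 1: [](s -> ~r) requires s -> ~r at every successor {1, 4, 6, 7}.
    s -> ~r fails at 1, so [](s -> ~r) is false at 1.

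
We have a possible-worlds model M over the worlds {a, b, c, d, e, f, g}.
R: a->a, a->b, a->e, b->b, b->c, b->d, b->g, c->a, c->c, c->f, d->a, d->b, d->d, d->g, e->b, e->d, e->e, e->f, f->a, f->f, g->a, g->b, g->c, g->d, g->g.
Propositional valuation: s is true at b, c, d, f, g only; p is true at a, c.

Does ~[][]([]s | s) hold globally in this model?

Yes

Recall that []ψ holds at a world iff ψ holds at every accessible world, and <>ψ holds iff ψ holds at some accessible world.
Let φ = ~[][]([]s | s). Evaluate φ at each world:
  a (successors {a, b, e}): φ is true.
  b (successors {b, c, d, g}): φ is true.
  c (successors {a, c, f}): φ is true.
  d (successors {a, b, d, g}): φ is true.
  e (successors {b, d, e, f}): φ is true.
  f (successors {a, f}): φ is true.
  g (successors {a, b, c, d, g}): φ is true.
For instance, at b:
  At b: [][]([]s | s) is false, so ~[][]([]s | s) is true.
    At b: [][]([]s | s) requires []([]s | s) at every successor {b, c, d, g}.
      []([]s | s) fails at c, so [][]([]s | s) is false at b.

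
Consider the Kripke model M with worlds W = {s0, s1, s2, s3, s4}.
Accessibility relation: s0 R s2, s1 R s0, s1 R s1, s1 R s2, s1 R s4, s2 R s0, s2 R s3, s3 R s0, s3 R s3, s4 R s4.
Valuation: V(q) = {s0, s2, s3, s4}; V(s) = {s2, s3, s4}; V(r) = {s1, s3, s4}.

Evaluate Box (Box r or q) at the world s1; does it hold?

No

At s1: Box (Box r or q) requires Box r or q at every successor {s0, s1, s2, s4}.
  Box r or q fails at s1, so Box (Box r or q) is false at s1.
    At s1: Box r is false, q is false, so Box r or q is false.
      At s1: Box r requires r at every successor {s0, s1, s2, s4}.
        r fails at s0, so Box r is false at s1.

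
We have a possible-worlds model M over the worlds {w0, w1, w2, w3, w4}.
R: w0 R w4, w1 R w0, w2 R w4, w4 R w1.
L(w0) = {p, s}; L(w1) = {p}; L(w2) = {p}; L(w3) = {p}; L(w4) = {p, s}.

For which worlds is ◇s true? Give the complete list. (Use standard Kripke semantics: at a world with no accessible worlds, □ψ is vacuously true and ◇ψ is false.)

Let φ = ◇s. Evaluate φ at each world:
  w0 (successors {w4}): φ is true.
  w1 (successors {w0}): φ is true.
  w2 (successors {w4}): φ is true.
  w3 (successors ∅): φ is false.
  w4 (successors {w1}): φ is false.
For instance, at w1:
  At w1: ◇s requires s at some successor in {w0}.
    s holds at w0, so ◇s is true at w1.
Satisfying worlds: {w0, w1, w2}

w0, w1, w2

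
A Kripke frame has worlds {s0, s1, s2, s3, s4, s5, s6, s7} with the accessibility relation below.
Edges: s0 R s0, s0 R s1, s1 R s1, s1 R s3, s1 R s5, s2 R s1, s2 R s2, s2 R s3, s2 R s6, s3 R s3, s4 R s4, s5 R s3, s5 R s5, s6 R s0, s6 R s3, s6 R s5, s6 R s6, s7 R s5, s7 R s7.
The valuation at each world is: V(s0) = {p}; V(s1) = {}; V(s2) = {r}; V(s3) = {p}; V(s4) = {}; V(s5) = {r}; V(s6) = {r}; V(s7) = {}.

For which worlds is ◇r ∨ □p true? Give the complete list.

Let φ = ◇r ∨ □p. Evaluate φ at each world:
  s0 (successors {s0, s1}): φ is false.
  s1 (successors {s1, s3, s5}): φ is true.
  s2 (successors {s1, s2, s3, s6}): φ is true.
  s3 (successors {s3}): φ is true.
  s4 (successors {s4}): φ is false.
  s5 (successors {s3, s5}): φ is true.
  s6 (successors {s0, s3, s5, s6}): φ is true.
  s7 (successors {s5, s7}): φ is true.
For instance, at s0:
  At s0: ◇r is false, □p is false, so ◇r ∨ □p is false.
    At s0: ◇r requires r at some successor in {s0, s1}.
      At s0: r is false.
      At s1: r is false.
    So ◇r is false at s0.
    At s0: □p requires p at every successor {s0, s1}.
      p fails at s1, so □p is false at s0.
Satisfying worlds: {s1, s2, s3, s5, s6, s7}

s1, s2, s3, s5, s6, s7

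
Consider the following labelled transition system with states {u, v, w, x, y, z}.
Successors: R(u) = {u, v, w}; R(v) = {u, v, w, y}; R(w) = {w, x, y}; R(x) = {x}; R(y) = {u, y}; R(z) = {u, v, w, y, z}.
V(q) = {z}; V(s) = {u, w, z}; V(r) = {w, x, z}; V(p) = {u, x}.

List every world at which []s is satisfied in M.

none

Let φ = []s. Evaluate φ at each world:
  u (successors {u, v, w}): φ is false.
  v (successors {u, v, w, y}): φ is false.
  w (successors {w, x, y}): φ is false.
  x (successors {x}): φ is false.
  y (successors {u, y}): φ is false.
  z (successors {u, v, w, y, z}): φ is false.
For instance, at u:
  At u: []s requires s at every successor {u, v, w}.
    s fails at v, so []s is false at u.
Satisfying worlds: none.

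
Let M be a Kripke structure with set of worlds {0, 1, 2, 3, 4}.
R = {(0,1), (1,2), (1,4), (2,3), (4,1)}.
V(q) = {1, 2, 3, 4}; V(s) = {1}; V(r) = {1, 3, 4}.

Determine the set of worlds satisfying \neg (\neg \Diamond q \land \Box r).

0, 1, 2, 4

Let φ = \neg (\neg \Diamond q \land \Box r). Evaluate φ at each world:
  0 (successors {1}): φ is true.
  1 (successors {2, 4}): φ is true.
  2 (successors {3}): φ is true.
  3 (successors ∅): φ is false.
  4 (successors {1}): φ is true.
For instance, at 0:
  At 0: \neg \Diamond q \land \Box r is false, so \neg (\neg \Diamond q \land \Box r) is true.
    At 0: \neg \Diamond q is false, \Box r is true, so \neg \Diamond q \land \Box r is false.
      At 0: \Diamond q is true, so \neg \Diamond q is false.
      At 0: \Box r requires r at every successor {1}.
        At 1: r is true.
      So \Box r is true at 0.
Satisfying worlds: {0, 1, 2, 4}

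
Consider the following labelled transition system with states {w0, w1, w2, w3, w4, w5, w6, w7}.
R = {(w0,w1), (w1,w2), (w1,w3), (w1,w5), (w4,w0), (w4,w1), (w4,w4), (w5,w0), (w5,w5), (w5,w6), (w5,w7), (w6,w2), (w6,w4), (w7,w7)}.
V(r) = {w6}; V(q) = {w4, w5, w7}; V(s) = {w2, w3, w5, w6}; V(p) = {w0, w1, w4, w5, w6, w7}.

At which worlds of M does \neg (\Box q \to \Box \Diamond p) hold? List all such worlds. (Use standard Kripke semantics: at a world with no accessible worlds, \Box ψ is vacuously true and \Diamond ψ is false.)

none

Let φ = \neg (\Box q \to \Box \Diamond p). Evaluate φ at each world:
  w0 (successors {w1}): φ is false.
  w1 (successors {w2, w3, w5}): φ is false.
  w2 (successors ∅): φ is false.
  w3 (successors ∅): φ is false.
  w4 (successors {w0, w1, w4}): φ is false.
  w5 (successors {w0, w5, w6, w7}): φ is false.
  w6 (successors {w2, w4}): φ is false.
  w7 (successors {w7}): φ is false.
For instance, at w7:
  At w7: \Box q \to \Box \Diamond p is true, so \neg (\Box q \to \Box \Diamond p) is false.
    At w7: \Box q is true, \Box \Diamond p is true, so \Box q \to \Box \Diamond p is true.
      At w7: \Box q requires q at every successor {w7}.
        At w7: q is true.
      So \Box q is true at w7.
      At w7: \Box \Diamond p requires \Diamond p at every successor {w7}.
        At w7: \Diamond p is true.
      So \Box \Diamond p is true at w7.
Satisfying worlds: none.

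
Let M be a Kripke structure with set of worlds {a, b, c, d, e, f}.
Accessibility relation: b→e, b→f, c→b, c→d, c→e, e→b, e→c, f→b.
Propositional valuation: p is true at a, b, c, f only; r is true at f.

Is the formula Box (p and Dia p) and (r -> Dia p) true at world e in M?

Yes

At e: Box (p and Dia p) is true, r -> Dia p is true, so Box (p and Dia p) and (r -> Dia p) is true.
  At e: Box (p and Dia p) requires p and Dia p at every successor {b, c}.
      At b: p is true, Dia p is true, so p and Dia p is true.
      At c: p is true, Dia p is true, so p and Dia p is true.
  So Box (p and Dia p) is true at e.
  At e: r is false, Dia p is true, so r -> Dia p is true.
    At e: Dia p requires p at some successor in {b, c}.
      p holds at b, so Dia p is true at e.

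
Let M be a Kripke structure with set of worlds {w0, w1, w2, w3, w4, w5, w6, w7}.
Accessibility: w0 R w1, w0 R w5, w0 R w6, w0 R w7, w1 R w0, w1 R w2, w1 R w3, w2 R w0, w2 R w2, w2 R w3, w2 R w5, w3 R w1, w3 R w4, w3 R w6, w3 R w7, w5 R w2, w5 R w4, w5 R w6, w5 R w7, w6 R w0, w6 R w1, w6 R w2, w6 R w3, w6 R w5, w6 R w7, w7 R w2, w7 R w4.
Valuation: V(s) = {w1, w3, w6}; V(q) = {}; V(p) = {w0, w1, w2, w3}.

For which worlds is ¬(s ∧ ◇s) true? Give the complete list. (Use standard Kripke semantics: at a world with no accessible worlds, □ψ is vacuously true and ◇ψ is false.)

w0, w2, w4, w5, w7

Recall that ◇ψ holds at a world iff ψ holds at some accessible world.
Let φ = ¬(s ∧ ◇s). Evaluate φ at each world:
  w0 (successors {w1, w5, w6, w7}): φ is true.
  w1 (successors {w0, w2, w3}): φ is false.
  w2 (successors {w0, w2, w3, w5}): φ is true.
  w3 (successors {w1, w4, w6, w7}): φ is false.
  w4 (successors ∅): φ is true.
  w5 (successors {w2, w4, w6, w7}): φ is true.
  w6 (successors {w0, w1, w2, w3, w5, w7}): φ is false.
  w7 (successors {w2, w4}): φ is true.
For instance, at w3:
  At w3: s ∧ ◇s is true, so ¬(s ∧ ◇s) is false.
    At w3: s is true, ◇s is true, so s ∧ ◇s is true.
      At w3: ◇s requires s at some successor in {w1, w4, w6, w7}.
        s holds at w1, so ◇s is true at w3.
Satisfying worlds: {w0, w2, w4, w5, w7}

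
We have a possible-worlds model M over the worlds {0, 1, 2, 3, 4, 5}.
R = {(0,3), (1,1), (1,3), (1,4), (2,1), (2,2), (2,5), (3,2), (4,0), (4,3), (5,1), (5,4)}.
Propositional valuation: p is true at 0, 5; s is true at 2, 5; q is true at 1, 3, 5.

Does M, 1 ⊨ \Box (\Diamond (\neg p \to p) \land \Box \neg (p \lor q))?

No

At 1: \Box (\Diamond (\neg p \to p) \land \Box \neg (p \lor q)) requires \Diamond (\neg p \to p) \land \Box \neg (p \lor q) at every successor {1, 3, 4}.
  \Diamond (\neg p \to p) \land \Box \neg (p \lor q) fails at 1, so \Box (\Diamond (\neg p \to p) \land \Box \neg (p \lor q)) is false at 1.
    At 1: \Diamond (\neg p \to p) is false, \Box \neg (p \lor q) is false, so \Diamond (\neg p \to p) \land \Box \neg (p \lor q) is false.
      At 1: \Diamond (\neg p \to p) requires \neg p \to p at some successor in {1, 3, 4}.
        At 1: \neg p \to p is false.
        At 3: \neg p \to p is false.
        At 4: \neg p \to p is false.
      So \Diamond (\neg p \to p) is false at 1.
      At 1: \Box \neg (p \lor q) requires \neg (p \lor q) at every successor {1, 3, 4}.
        \neg (p \lor q) fails at 1, so \Box \neg (p \lor q) is false at 1.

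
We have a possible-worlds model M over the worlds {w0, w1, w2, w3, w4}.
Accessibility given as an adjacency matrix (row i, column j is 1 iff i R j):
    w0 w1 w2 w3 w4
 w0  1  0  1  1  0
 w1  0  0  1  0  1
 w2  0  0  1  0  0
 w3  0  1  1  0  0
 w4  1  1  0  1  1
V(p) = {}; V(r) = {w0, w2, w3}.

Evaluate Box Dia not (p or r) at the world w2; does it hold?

No

Recall that Box ψ holds at a world iff ψ holds at every accessible world, and Dia ψ holds iff ψ holds at some accessible world.
At w2: Box Dia not (p or r) requires Dia not (p or r) at every successor {w2}.
  Dia not (p or r) fails at w2, so Box Dia not (p or r) is false at w2.
    At w2: Dia not (p or r) requires not (p or r) at some successor in {w2}.
      At w2: not (p or r) is false.
    So Dia not (p or r) is false at w2.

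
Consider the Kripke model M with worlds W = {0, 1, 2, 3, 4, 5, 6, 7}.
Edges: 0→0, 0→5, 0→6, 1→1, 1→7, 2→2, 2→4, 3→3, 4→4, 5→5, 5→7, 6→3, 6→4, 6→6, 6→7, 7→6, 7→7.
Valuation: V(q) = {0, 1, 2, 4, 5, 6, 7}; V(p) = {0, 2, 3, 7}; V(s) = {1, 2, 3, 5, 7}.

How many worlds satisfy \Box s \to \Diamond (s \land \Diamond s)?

Let φ = \Box s \to \Diamond (s \land \Diamond s). Evaluate φ at each world:
  0 (successors {0, 5, 6}): φ is true.
  1 (successors {1, 7}): φ is true.
  2 (successors {2, 4}): φ is true.
  3 (successors {3}): φ is true.
  4 (successors {4}): φ is true.
  5 (successors {5, 7}): φ is true.
  6 (successors {3, 4, 6, 7}): φ is true.
  7 (successors {6, 7}): φ is true.
For instance, at 0:
  At 0: \Box s is false, \Diamond (s \land \Diamond s) is true, so \Box s \to \Diamond (s \land \Diamond s) is true.
    At 0: \Box s requires s at every successor {0, 5, 6}.
      s fails at 0, so \Box s is false at 0.
    At 0: \Diamond (s \land \Diamond s) requires s \land \Diamond s at some successor in {0, 5, 6}.
      s \land \Diamond s holds at 5, so \Diamond (s \land \Diamond s) is true at 0.
Satisfying worlds: {0, 1, 2, 3, 4, 5, 6, 7}

8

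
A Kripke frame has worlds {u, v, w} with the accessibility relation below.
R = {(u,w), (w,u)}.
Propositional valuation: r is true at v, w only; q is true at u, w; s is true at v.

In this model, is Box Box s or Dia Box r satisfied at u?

At u: Box Box s is false, Dia Box r is false, so Box Box s or Dia Box r is false.
  At u: Box Box s requires Box s at every successor {w}.
    Box s fails at w, so Box Box s is false at u.
      At w: Box s requires s at every successor {u}.
        s fails at u, so Box s is false at w.
  At u: Dia Box r requires Box r at some successor in {w}.
    At w: Box r is false.
  So Dia Box r is false at u.

No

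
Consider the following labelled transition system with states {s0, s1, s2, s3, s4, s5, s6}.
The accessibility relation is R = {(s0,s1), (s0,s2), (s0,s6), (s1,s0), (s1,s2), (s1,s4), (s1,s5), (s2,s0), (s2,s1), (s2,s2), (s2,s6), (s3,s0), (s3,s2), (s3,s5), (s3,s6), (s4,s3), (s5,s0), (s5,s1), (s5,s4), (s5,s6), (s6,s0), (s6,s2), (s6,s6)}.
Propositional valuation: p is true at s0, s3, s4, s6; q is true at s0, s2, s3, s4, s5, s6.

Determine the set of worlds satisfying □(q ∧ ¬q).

Recall that □ψ holds at a world iff ψ holds at every accessible world, and ◇ψ holds iff ψ holds at some accessible world.
Let φ = □(q ∧ ¬q). Evaluate φ at each world:
  s0 (successors {s1, s2, s6}): φ is false.
  s1 (successors {s0, s2, s4, s5}): φ is false.
  s2 (successors {s0, s1, s2, s6}): φ is false.
  s3 (successors {s0, s2, s5, s6}): φ is false.
  s4 (successors {s3}): φ is false.
  s5 (successors {s0, s1, s4, s6}): φ is false.
  s6 (successors {s0, s2, s6}): φ is false.
For instance, at s0:
  At s0: □(q ∧ ¬q) requires q ∧ ¬q at every successor {s1, s2, s6}.
    q ∧ ¬q fails at s1, so □(q ∧ ¬q) is false at s0.
Satisfying worlds: none.

none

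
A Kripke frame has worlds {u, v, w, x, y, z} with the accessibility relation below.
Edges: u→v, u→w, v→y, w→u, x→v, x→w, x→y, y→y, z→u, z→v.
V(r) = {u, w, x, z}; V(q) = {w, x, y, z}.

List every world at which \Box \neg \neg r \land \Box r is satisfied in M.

w

Let φ = \Box \neg \neg r \land \Box r. Evaluate φ at each world:
  u (successors {v, w}): φ is false.
  v (successors {y}): φ is false.
  w (successors {u}): φ is true.
  x (successors {v, w, y}): φ is false.
  y (successors {y}): φ is false.
  z (successors {u, v}): φ is false.
For instance, at u:
  At u: \Box \neg \neg r is false, \Box r is false, so \Box \neg \neg r \land \Box r is false.
    At u: \Box \neg \neg r requires \neg \neg r at every successor {v, w}.
      \neg \neg r fails at v, so \Box \neg \neg r is false at u.
    At u: \Box r requires r at every successor {v, w}.
      r fails at v, so \Box r is false at u.
Satisfying worlds: {w}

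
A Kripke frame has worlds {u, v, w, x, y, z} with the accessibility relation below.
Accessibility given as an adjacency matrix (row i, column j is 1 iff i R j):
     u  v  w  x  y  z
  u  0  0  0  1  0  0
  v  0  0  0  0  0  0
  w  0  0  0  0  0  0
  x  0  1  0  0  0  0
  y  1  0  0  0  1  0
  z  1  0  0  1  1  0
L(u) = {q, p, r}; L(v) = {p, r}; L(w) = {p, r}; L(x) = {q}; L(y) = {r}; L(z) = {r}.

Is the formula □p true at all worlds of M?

Let φ = □p. Evaluate φ at each world:
  u (successors {x}): φ is false.
  v (successors ∅): φ is true.
  w (successors ∅): φ is true.
  x (successors {v}): φ is true.
  y (successors {u, y}): φ is false.
  z (successors {u, x, y}): φ is false.
Detail at u (counterexample):
  At u: □p requires p at every successor {x}.
    p fails at x, so □p is false at u.

No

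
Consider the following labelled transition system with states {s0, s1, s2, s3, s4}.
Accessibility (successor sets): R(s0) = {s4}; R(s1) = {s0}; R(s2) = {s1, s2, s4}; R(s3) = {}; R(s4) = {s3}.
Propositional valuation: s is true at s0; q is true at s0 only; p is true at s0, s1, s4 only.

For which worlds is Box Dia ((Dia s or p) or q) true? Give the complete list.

Let φ = Box Dia ((Dia s or p) or q). Evaluate φ at each world:
  s0 (successors {s4}): φ is false.
  s1 (successors {s0}): φ is true.
  s2 (successors {s1, s2, s4}): φ is false.
  s3 (successors ∅): φ is true.
  s4 (successors {s3}): φ is false.
For instance, at s1:
  At s1: Box Dia ((Dia s or p) or q) requires Dia ((Dia s or p) or q) at every successor {s0}.
      At s0: Dia ((Dia s or p) or q) requires (Dia s or p) or q at some successor in {s4}.
        (Dia s or p) or q holds at s4, so Dia ((Dia s or p) or q) is true at s0.
  So Box Dia ((Dia s or p) or q) is true at s1.
Satisfying worlds: {s1, s3}

s1, s3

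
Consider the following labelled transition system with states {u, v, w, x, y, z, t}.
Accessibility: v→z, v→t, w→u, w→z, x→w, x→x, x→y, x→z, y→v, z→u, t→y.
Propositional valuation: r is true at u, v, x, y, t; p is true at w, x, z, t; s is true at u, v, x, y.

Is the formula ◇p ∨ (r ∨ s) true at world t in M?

Yes

At t: ◇p is false, r ∨ s is true, so ◇p ∨ (r ∨ s) is true.
  At t: ◇p requires p at some successor in {y}.
    At y: p is false.
  So ◇p is false at t.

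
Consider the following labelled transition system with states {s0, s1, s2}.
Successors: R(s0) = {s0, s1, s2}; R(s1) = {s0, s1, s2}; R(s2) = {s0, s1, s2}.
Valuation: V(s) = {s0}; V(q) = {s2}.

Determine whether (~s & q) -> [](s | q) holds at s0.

Yes

At s0: ~s & q is false, [](s | q) is false, so (~s & q) -> [](s | q) is true.
  At s0: [](s | q) requires s | q at every successor {s0, s1, s2}.
    s | q fails at s1, so [](s | q) is false at s0.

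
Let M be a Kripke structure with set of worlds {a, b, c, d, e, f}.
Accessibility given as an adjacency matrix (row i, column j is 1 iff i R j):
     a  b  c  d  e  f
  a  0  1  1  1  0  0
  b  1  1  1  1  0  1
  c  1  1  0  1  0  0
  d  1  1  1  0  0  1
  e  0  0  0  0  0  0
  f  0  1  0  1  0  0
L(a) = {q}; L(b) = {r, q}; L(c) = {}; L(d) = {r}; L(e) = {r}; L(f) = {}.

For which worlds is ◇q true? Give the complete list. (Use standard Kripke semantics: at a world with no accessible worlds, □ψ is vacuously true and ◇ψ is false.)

Let φ = ◇q. Evaluate φ at each world:
  a (successors {b, c, d}): φ is true.
  b (successors {a, b, c, d, f}): φ is true.
  c (successors {a, b, d}): φ is true.
  d (successors {a, b, c, f}): φ is true.
  e (successors ∅): φ is false.
  f (successors {b, d}): φ is true.
For instance, at d:
  At d: ◇q requires q at some successor in {a, b, c, f}.
    q holds at a, so ◇q is true at d.
Satisfying worlds: {a, b, c, d, f}

a, b, c, d, f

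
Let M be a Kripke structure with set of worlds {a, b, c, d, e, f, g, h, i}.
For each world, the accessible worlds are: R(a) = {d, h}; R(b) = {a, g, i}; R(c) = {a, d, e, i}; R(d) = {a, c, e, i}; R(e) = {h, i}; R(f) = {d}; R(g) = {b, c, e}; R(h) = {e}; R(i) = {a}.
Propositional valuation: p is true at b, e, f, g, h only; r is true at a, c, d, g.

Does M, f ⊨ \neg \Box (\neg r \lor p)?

At f: \Box (\neg r \lor p) is false, so \neg \Box (\neg r \lor p) is true.
  At f: \Box (\neg r \lor p) requires \neg r \lor p at every successor {d}.
    \neg r \lor p fails at d, so \Box (\neg r \lor p) is false at f.

Yes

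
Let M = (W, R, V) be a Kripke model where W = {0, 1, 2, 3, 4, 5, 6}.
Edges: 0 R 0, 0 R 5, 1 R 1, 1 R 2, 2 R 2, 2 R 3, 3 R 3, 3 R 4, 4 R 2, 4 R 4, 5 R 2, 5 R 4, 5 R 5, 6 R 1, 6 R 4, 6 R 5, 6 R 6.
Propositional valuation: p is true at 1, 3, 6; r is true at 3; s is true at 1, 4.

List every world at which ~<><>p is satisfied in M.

0

Recall that <>ψ holds at a world iff ψ holds at some accessible world.
Let φ = ~<><>p. Evaluate φ at each world:
  0 (successors {0, 5}): φ is true.
  1 (successors {1, 2}): φ is false.
  2 (successors {2, 3}): φ is false.
  3 (successors {3, 4}): φ is false.
  4 (successors {2, 4}): φ is false.
  5 (successors {2, 4, 5}): φ is false.
  6 (successors {1, 4, 5, 6}): φ is false.
For instance, at 2:
  At 2: <><>p is true, so ~<><>p is false.
    At 2: <><>p requires <>p at some successor in {2, 3}.
      <>p holds at 2, so <><>p is true at 2.
Satisfying worlds: {0}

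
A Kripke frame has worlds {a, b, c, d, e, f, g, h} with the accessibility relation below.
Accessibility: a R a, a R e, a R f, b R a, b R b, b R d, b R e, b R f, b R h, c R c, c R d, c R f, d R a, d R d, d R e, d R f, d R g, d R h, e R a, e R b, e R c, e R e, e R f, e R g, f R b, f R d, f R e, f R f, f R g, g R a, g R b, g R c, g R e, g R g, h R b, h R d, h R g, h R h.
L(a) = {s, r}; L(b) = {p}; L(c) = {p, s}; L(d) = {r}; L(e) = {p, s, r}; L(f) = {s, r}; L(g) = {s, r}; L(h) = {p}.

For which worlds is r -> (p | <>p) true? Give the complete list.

a, b, c, d, e, f, g, h

Recall that <>ψ holds at a world iff ψ holds at some accessible world.
Let φ = r -> (p | <>p). Evaluate φ at each world:
  a (successors {a, e, f}): φ is true.
  b (successors {a, b, d, e, f, h}): φ is true.
  c (successors {c, d, f}): φ is true.
  d (successors {a, d, e, f, g, h}): φ is true.
  e (successors {a, b, c, e, f, g}): φ is true.
  f (successors {b, d, e, f, g}): φ is true.
  g (successors {a, b, c, e, g}): φ is true.
  h (successors {b, d, g, h}): φ is true.
For instance, at f:
  At f: r is true, p | <>p is true, so r -> (p | <>p) is true.
    At f: p is false, <>p is true, so p | <>p is true.
      At f: <>p requires p at some successor in {b, d, e, f, g}.
        p holds at b, so <>p is true at f.
Satisfying worlds: {a, b, c, d, e, f, g, h}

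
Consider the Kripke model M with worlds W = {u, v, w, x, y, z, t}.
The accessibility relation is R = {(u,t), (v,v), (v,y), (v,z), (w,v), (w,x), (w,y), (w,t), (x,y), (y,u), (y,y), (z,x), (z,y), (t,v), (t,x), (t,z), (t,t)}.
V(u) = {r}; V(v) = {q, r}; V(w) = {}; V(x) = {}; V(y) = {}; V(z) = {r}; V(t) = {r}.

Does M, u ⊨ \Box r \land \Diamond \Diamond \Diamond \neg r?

Recall that \Box ψ holds at a world iff ψ holds at every accessible world, and \Diamond ψ holds iff ψ holds at some accessible world.
At u: \Box r is true, \Diamond \Diamond \Diamond \neg r is true, so \Box r \land \Diamond \Diamond \Diamond \neg r is true.
  At u: \Box r requires r at every successor {t}.
    At t: r is true.
  So \Box r is true at u.
  At u: \Diamond \Diamond \Diamond \neg r requires \Diamond \Diamond \neg r at some successor in {t}.
    \Diamond \Diamond \neg r holds at t, so \Diamond \Diamond \Diamond \neg r is true at u.
      At t: \Diamond \Diamond \neg r requires \Diamond \neg r at some successor in {v, x, z, t}.
        \Diamond \neg r holds at v, so \Diamond \Diamond \neg r is true at t.

Yes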